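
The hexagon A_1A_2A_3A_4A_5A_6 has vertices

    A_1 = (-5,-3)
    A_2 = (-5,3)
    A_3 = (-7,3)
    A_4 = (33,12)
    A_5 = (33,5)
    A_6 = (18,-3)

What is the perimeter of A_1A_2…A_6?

96

|A_1A_2| = √((0)² + (6)²) = √36 = 6
|A_2A_3| = √((-2)² + (0)²) = √4 = 2
|A_3A_4| = √((40)² + (9)²) = √1681 = 41
|A_4A_5| = √((0)² + (-7)²) = √49 = 7
|A_5A_6| = √((-15)² + (-8)²) = √289 = 17
|A_6A_1| = √((-23)² + (0)²) = √529 = 23
Perimeter = 6 + 2 + 41 + 7 + 17 + 23 = 96.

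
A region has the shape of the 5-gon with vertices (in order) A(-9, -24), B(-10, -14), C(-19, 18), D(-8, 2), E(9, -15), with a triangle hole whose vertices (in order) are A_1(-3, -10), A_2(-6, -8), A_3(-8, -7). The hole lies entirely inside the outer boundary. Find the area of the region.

Outer boundary:
Apply the shoelace formula: 2A = Σ (x_i·y_{i+1} − x_{i+1}·y_i), indices taken mod 5.
Σ = (-114) + (-446) + (106) + (102) + (-351) = -703
Area = |Σ|/2 = 351.5.
Hole:
Σ = (-36) + (-22) + (59) = 1
Area = |Σ|/2 = 0.5.
Net area = 351.5 − 0.5 = 351.

351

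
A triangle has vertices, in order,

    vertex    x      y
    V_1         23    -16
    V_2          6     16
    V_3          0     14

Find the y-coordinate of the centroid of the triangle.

Apply the surveyor's formula. First the cross-terms c_i = x_i·y_{i+1} − x_{i+1}·y_i:
  464, 84, -322  ⇒  2A = 226, A = 113.
Then Σ (y_i + y_{i+1})·c_i = 3164, so ȳ = 3164 / (6·113) = 14/3.

14/3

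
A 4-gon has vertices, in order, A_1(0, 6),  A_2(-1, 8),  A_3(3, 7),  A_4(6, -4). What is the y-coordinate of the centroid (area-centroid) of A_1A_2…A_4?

Apply the shoelace formula. First the cross-terms c_i = x_i·y_{i+1} − x_{i+1}·y_i:
  6, -31, -54, 36  ⇒  2A = -43, A = -21.5.
Then Σ (y_i + y_{i+1})·c_i = -471, so ȳ = -471 / (6·(-21.5)) = 157/43.

157/43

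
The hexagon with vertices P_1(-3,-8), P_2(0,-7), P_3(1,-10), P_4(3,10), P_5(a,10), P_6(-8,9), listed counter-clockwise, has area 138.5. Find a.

The doubled signed area Σ (x_i y_{i+1} − x_{i+1} y_i) is linear in a.
With a=0 it equals 269; the coefficient of a is -1 (from the two edges through P_5).
So -1·a + 269 = 2·138.5 = 277 ⇒ a = -8.

-8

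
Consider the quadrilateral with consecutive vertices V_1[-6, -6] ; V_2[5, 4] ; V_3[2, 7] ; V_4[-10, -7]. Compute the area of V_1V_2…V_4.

Σ = (6) + (27) + (56) + (18) = 107
Area = |Σ|/2 = 53.5.

53.5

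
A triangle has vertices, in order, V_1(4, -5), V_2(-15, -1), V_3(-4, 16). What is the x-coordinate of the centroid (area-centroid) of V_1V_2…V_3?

-5

Apply the shoelace formula. First the cross-terms c_i = x_i·y_{i+1} − x_{i+1}·y_i:
  -79, -244, -44  ⇒  2A = -367, A = -183.5.
Then Σ (x_i + x_{i+1})·c_i = 5505, so x̄ = 5505 / (6·(-183.5)) = -5.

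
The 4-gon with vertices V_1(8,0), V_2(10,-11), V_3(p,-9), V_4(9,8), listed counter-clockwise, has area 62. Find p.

Write out the shoelace sum; only the two edges meeting at V_3 involve p:
2·Area = [(10·(-9) − p·(-11)) + (p·8 − 9·(-9))] + -152
       = 19·p + -161 = 124
⇒ p = 15.

15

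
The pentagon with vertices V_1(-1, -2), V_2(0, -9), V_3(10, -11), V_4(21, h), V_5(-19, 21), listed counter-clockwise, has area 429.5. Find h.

The doubled signed area Σ (x_i y_{i+1} − x_{i+1} y_i) is linear in h.
With h=0 it equals 830; the coefficient of h is 29 (from the two edges through V_4).
So 29·h + 830 = 2·429.5 = 859 ⇒ h = 1.

1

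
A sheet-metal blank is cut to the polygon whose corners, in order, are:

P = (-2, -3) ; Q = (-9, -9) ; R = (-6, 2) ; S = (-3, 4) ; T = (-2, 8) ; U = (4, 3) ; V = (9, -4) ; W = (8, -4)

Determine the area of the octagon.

116

Σ = (-9) + (-72) + (-18) + (-16) + (-38) + (-43) + (-4) + (-32) = -232
Area = |Σ|/2 = 116.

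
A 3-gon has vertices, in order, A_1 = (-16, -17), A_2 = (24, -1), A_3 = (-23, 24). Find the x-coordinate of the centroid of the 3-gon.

-5

Apply the shoelace formula. First the cross-terms c_i = x_i·y_{i+1} − x_{i+1}·y_i:
  424, 553, 775  ⇒  2A = 1752, A = 876.
Then Σ (x_i + x_{i+1})·c_i = -26280, so x̄ = -26280 / (6·876) = -5.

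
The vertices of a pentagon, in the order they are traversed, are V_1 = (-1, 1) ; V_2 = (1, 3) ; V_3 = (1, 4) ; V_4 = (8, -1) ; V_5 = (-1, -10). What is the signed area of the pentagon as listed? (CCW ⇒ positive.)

Apply the shoelace formula: 2A = Σ (x_i·y_{i+1} − x_{i+1}·y_i), indices taken mod 5.
V_1→V_2: (-1)(3) − (1)(1) = -4
V_2→V_3: (1)(4) − (1)(3) = 1
V_3→V_4: (1)(-1) − (8)(4) = -33
V_4→V_5: (8)(-10) − (-1)(-1) = -81
V_5→V_1: (-1)(1) − (-1)(-10) = -11
Σ = -128
Signed area = Σ/2 = -64 (negative ⇒ clockwise traversal).

-64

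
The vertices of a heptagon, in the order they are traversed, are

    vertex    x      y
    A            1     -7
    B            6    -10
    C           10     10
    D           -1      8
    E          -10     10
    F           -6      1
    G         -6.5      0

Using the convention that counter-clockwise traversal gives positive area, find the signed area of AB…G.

Cross-terms: 32, 160, 90, 70, 50, 6.5, 45.5  ⇒  Σ = 454
Signed area = Σ/2 = 227 (positive ⇒ counter-clockwise traversal).

227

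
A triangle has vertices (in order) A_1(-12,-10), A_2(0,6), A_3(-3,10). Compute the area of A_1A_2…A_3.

48

Apply the surveyor's formula: 2A = Σ (x_i·y_{i+1} − x_{i+1}·y_i), indices taken mod 3.
Σ = (-72) + (18) + (150) = 96
Area = |Σ|/2 = 48.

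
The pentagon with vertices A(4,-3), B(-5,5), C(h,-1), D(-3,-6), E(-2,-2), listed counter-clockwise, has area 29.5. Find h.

The doubled signed area Σ (x_i y_{i+1} − x_{i+1} y_i) is linear in h.
With h=0 it equals 15; the coefficient of h is -11 (from the two edges through C).
So -11·h + 15 = 2·29.5 = 59 ⇒ h = -4.

-4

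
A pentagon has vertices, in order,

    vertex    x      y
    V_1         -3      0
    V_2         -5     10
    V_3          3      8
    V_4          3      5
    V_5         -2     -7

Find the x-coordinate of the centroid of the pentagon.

-140/141

Apply the surveyor's formula. First the cross-terms c_i = x_i·y_{i+1} − x_{i+1}·y_i:
  -30, -70, -9, -11, -21  ⇒  2A = -141, A = -70.5.
Then Σ (x_i + x_{i+1})·c_i = 420, so x̄ = 420 / (6·(-70.5)) = -140/141.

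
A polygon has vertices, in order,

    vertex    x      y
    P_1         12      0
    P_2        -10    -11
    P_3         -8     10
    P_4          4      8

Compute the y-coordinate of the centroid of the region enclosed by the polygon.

Apply the shoelace (surveyor's) formula. First the cross-terms c_i = x_i·y_{i+1} − x_{i+1}·y_i:
  -132, -188, -104, -96  ⇒  2A = -520, A = -260.
Then Σ (y_i + y_{i+1})·c_i = -1000, so ȳ = -1000 / (6·(-260)) = 25/39.

25/39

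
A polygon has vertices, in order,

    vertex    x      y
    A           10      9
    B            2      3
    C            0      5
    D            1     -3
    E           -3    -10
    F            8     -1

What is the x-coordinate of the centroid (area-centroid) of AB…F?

696/163

Apply the surveyor's formula. First the cross-terms c_i = x_i·y_{i+1} − x_{i+1}·y_i:
  12, 10, -5, -19, 83, 82  ⇒  2A = 163, A = 81.5.
Then Σ (x_i + x_{i+1})·c_i = 2088, so x̄ = 2088 / (6·81.5) = 696/163.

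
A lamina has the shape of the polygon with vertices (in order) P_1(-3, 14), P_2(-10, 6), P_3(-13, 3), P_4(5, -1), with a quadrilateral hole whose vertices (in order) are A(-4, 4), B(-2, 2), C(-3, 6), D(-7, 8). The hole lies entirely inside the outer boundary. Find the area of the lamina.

Outer boundary:
Apply Gauss's area formula: 2A = Σ (x_i·y_{i+1} − x_{i+1}·y_i), indices taken mod 4.
Σ = (122) + (48) + (-2) + (67) = 235
Area = |Σ|/2 = 117.5.
Hole:
Σ = (0) + (-6) + (18) + (4) = 16
Area = |Σ|/2 = 8.
Net area = 117.5 − 8 = 109.5.

109.5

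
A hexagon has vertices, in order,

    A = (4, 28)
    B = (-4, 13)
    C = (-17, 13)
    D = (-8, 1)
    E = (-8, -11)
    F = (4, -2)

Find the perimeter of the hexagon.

|AB| = √((-8)² + (-15)²) = √289 = 17
|BC| = √((-13)² + (0)²) = √169 = 13
|CD| = √((9)² + (-12)²) = √225 = 15
|DE| = √((0)² + (-12)²) = √144 = 12
|EF| = √((12)² + (9)²) = √225 = 15
|FA| = √((0)² + (30)²) = √900 = 30
Perimeter = 17 + 13 + 15 + 12 + 15 + 30 = 102.

102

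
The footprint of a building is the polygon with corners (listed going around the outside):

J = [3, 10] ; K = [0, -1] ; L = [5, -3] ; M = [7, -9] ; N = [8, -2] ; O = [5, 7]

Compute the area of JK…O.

Σ = (-3) + (5) + (-24) + (58) + (66) + (29) = 131
Area = |Σ|/2 = 65.5.

65.5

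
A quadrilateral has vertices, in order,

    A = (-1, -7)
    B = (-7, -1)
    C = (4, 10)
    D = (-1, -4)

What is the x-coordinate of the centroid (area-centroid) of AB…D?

Apply Gauss's area formula. First the cross-terms c_i = x_i·y_{i+1} − x_{i+1}·y_i:
  -48, -66, -6, 3  ⇒  2A = -117, A = -58.5.
Then Σ (x_i + x_{i+1})·c_i = 558, so x̄ = 558 / (6·(-58.5)) = -62/39.

-62/39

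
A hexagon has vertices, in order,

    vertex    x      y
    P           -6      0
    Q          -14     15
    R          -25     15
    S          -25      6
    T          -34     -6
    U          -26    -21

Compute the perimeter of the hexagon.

98

|PQ| = √((-8)² + (15)²) = √289 = 17
|QR| = √((-11)² + (0)²) = √121 = 11
|RS| = √((0)² + (-9)²) = √81 = 9
|ST| = √((-9)² + (-12)²) = √225 = 15
|TU| = √((8)² + (-15)²) = √289 = 17
|UP| = √((20)² + (21)²) = √841 = 29
Perimeter = 17 + 11 + 9 + 15 + 17 + 29 = 98.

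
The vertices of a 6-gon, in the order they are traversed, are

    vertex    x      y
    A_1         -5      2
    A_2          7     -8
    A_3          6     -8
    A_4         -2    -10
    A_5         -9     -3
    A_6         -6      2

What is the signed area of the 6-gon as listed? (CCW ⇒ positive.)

-90

Σ = (26) + (-8) + (-76) + (-84) + (-36) + (-2) = -180
Signed area = Σ/2 = -90 (negative ⇒ clockwise traversal).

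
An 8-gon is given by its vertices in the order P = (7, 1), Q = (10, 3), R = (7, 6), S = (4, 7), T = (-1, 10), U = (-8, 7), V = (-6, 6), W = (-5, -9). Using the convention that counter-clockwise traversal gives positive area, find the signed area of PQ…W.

Apply the shoelace (surveyor's) formula: 2A = Σ (x_i·y_{i+1} − x_{i+1}·y_i), indices taken mod 8.
Cross-terms: 11, 39, 25, 47, 73, -6, 84, 58  ⇒  Σ = 331
Signed area = Σ/2 = 165.5 (positive ⇒ counter-clockwise traversal).

165.5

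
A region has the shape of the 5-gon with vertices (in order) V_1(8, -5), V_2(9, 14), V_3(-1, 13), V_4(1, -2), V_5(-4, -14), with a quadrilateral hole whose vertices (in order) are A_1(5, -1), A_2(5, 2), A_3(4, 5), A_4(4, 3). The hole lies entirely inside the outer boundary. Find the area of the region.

191

Outer boundary:
Apply the shoelace formula: 2A = Σ (x_i·y_{i+1} − x_{i+1}·y_i), indices taken mod 5.
V_1→V_2: (8)(14) − (9)(-5) = 157
V_2→V_3: (9)(13) − (-1)(14) = 131
V_3→V_4: (-1)(-2) − (1)(13) = -11
V_4→V_5: (1)(-14) − (-4)(-2) = -22
V_5→V_1: (-4)(-5) − (8)(-14) = 132
Σ = 387
Area = |Σ|/2 = 193.5.
Hole:
Σ = (15) + (17) + (-8) + (-19) = 5
Area = |Σ|/2 = 2.5.
Net area = 193.5 − 2.5 = 191.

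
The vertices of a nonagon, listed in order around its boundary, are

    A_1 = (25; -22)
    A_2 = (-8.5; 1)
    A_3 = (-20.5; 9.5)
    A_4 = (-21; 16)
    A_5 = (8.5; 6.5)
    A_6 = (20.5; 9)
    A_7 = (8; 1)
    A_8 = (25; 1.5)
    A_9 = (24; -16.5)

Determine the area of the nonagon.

A_1→A_2: (25)(1) − (-8.5)(-22) = -162
A_2→A_3: (-8.5)(9.5) − (-20.5)(1) = -60.25
A_3→A_4: (-20.5)(16) − (-21)(9.5) = -128.5
A_4→A_5: (-21)(6.5) − (8.5)(16) = -272.5
A_5→A_6: (8.5)(9) − (20.5)(6.5) = -56.75
A_6→A_7: (20.5)(1) − (8)(9) = -51.5
A_7→A_8: (8)(1.5) − (25)(1) = -13
A_8→A_9: (25)(-16.5) − (24)(1.5) = -448.5
A_9→A_1: (24)(-22) − (25)(-16.5) = -115.5
Σ = -1308.5
Area = |Σ|/2 = 654.25.

654.25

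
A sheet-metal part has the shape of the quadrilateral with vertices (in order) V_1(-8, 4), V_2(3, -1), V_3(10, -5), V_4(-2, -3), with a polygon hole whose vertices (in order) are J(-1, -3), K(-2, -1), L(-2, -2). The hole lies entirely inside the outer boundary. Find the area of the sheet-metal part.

Outer boundary:
Cross-terms: -4, -5, -40, -32  ⇒  Σ = -81
Area = |Σ|/2 = 40.5.
Hole:
Apply Gauss's area formula: 2A = Σ (x_i·y_{i+1} − x_{i+1}·y_i), indices taken mod 3.
J→K: (-1)(-1) − (-2)(-3) = -5
K→L: (-2)(-2) − (-2)(-1) = 2
L→J: (-2)(-3) − (-1)(-2) = 4
Σ = 1
Area = |Σ|/2 = 0.5.
Net area = 40.5 − 0.5 = 40.

40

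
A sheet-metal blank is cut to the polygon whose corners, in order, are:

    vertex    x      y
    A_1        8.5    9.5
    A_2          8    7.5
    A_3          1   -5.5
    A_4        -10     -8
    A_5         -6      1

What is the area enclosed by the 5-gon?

Apply the shoelace formula: 2A = Σ (x_i·y_{i+1} − x_{i+1}·y_i), indices taken mod 5.
A_1→A_2: (8.5)(7.5) − (8)(9.5) = -12.25
A_2→A_3: (8)(-5.5) − (1)(7.5) = -51.5
A_3→A_4: (1)(-8) − (-10)(-5.5) = -63
A_4→A_5: (-10)(1) − (-6)(-8) = -58
A_5→A_1: (-6)(9.5) − (8.5)(1) = -65.5
Σ = -250.25
Area = |Σ|/2 = 125.125.

125.125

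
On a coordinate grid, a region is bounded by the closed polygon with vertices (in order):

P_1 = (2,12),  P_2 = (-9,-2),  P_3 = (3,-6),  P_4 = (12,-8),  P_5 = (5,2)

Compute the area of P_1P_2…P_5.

166

Apply the shoelace (surveyor's) formula: 2A = Σ (x_i·y_{i+1} − x_{i+1}·y_i), indices taken mod 5.
Σ = (104) + (60) + (48) + (64) + (56) = 332
Area = |Σ|/2 = 166.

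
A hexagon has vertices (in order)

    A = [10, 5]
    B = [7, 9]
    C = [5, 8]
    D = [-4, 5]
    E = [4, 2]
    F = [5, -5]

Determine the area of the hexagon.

Apply the surveyor's formula: 2A = Σ (x_i·y_{i+1} − x_{i+1}·y_i), indices taken mod 6.
Cross-terms: 55, 11, 57, -28, -30, 75  ⇒  Σ = 140
Area = |Σ|/2 = 70.

70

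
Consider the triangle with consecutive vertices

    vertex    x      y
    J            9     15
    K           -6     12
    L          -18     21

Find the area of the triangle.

85.5

Cross-terms: 198, 90, -459  ⇒  Σ = -171
Area = |Σ|/2 = 85.5.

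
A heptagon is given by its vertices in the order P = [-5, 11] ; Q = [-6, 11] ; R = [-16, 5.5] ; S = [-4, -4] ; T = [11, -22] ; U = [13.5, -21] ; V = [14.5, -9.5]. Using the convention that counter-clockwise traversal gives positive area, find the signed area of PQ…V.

Σ = (11) + (143) + (86) + (132) + (66) + (176.25) + (112) = 726.25
Signed area = Σ/2 = 363.125 (positive ⇒ counter-clockwise traversal).

363.125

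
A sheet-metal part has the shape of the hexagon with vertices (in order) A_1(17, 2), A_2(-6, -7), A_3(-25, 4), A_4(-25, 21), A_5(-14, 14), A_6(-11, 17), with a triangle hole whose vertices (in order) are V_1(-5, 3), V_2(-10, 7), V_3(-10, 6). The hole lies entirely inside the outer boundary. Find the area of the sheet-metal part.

588.5

Outer boundary:
Apply the shoelace (surveyor's) formula: 2A = Σ (x_i·y_{i+1} − x_{i+1}·y_i), indices taken mod 6.
Σ = (-107) + (-199) + (-425) + (-56) + (-84) + (-311) = -1182
Area = |Σ|/2 = 591.
Hole:
Apply the shoelace (surveyor's) formula: 2A = Σ (x_i·y_{i+1} − x_{i+1}·y_i), indices taken mod 3.
Σ = (-5) + (10) + (0) = 5
Area = |Σ|/2 = 2.5.
Net area = 591 − 2.5 = 588.5.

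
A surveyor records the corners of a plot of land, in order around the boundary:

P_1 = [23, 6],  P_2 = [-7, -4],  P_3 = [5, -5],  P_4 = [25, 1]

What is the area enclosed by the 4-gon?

131

Σ = (-50) + (55) + (130) + (127) = 262
Area = |Σ|/2 = 131.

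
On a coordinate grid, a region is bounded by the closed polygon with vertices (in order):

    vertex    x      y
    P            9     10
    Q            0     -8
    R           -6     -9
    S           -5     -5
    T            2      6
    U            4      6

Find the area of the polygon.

90.5

Apply the shoelace formula: 2A = Σ (x_i·y_{i+1} − x_{i+1}·y_i), indices taken mod 6.
Σ = (-72) + (-48) + (-15) + (-20) + (-12) + (-14) = -181
Area = |Σ|/2 = 90.5.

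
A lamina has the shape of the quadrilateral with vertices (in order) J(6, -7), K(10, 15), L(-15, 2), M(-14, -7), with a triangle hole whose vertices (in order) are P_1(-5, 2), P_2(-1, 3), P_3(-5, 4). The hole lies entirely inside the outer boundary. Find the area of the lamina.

335

Outer boundary:
Apply the surveyor's formula: 2A = Σ (x_i·y_{i+1} − x_{i+1}·y_i), indices taken mod 4.
Cross-terms: 160, 245, 133, 140  ⇒  Σ = 678
Area = |Σ|/2 = 339.
Hole:
Apply the shoelace formula: 2A = Σ (x_i·y_{i+1} − x_{i+1}·y_i), indices taken mod 3.
Cross-terms: -13, 11, 10  ⇒  Σ = 8
Area = |Σ|/2 = 4.
Net area = 339 − 4 = 335.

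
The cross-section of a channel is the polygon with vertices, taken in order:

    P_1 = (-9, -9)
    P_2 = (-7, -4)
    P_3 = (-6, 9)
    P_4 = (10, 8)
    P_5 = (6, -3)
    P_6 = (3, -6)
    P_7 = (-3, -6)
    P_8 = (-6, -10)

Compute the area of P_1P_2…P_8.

Apply the shoelace formula: 2A = Σ (x_i·y_{i+1} − x_{i+1}·y_i), indices taken mod 8.
Σ = (-27) + (-87) + (-138) + (-78) + (-27) + (-36) + (-6) + (-36) = -435
Area = |Σ|/2 = 217.5.

217.5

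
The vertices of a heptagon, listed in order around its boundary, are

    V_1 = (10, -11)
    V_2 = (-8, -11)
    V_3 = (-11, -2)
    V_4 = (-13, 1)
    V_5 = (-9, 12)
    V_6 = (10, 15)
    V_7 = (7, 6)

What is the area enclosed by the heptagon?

Σ = (-198) + (-105) + (-37) + (-147) + (-255) + (-45) + (-137) = -924
Area = |Σ|/2 = 462.

462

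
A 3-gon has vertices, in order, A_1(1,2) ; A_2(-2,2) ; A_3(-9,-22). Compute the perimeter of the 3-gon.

|A_1A_2| = √((-3)² + (0)²) = √9 = 3
|A_2A_3| = √((-7)² + (-24)²) = √625 = 25
|A_3A_1| = √((10)² + (24)²) = √676 = 26
Perimeter = 3 + 25 + 26 = 54.

54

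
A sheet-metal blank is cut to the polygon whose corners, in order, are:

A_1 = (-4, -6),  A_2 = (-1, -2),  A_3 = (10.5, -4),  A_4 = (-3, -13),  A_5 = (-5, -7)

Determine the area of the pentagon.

81.75

Apply the shoelace (surveyor's) formula: 2A = Σ (x_i·y_{i+1} − x_{i+1}·y_i), indices taken mod 5.
Σ = (2) + (25) + (-148.5) + (-44) + (2) = -163.5
Area = |Σ|/2 = 81.75.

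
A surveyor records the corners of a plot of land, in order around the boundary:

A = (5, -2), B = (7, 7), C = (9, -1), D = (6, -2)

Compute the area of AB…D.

17.5

Apply the surveyor's formula: 2A = Σ (x_i·y_{i+1} − x_{i+1}·y_i), indices taken mod 4.
A→B: (5)(7) − (7)(-2) = 49
B→C: (7)(-1) − (9)(7) = -70
C→D: (9)(-2) − (6)(-1) = -12
D→A: (6)(-2) − (5)(-2) = -2
Σ = -35
Area = |Σ|/2 = 17.5.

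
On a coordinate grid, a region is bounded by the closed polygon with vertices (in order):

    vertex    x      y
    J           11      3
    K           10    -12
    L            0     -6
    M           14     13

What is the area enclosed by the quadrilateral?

119.5

Apply the shoelace (surveyor's) formula: 2A = Σ (x_i·y_{i+1} − x_{i+1}·y_i), indices taken mod 4.
J→K: (11)(-12) − (10)(3) = -162
K→L: (10)(-6) − (0)(-12) = -60
L→M: (0)(13) − (14)(-6) = 84
M→J: (14)(3) − (11)(13) = -101
Σ = -239
Area = |Σ|/2 = 119.5.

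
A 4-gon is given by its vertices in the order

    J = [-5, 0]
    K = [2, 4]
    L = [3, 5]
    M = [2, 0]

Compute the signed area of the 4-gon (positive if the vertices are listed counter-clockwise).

Cross-terms: -20, -2, -10, 0  ⇒  Σ = -32
Signed area = Σ/2 = -16 (negative ⇒ clockwise traversal).

-16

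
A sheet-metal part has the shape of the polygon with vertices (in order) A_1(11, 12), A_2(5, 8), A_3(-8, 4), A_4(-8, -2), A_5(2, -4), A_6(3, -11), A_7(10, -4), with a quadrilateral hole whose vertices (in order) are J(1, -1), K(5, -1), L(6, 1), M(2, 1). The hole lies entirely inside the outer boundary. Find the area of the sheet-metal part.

216

Outer boundary:
Σ = (28) + (84) + (48) + (36) + (-10) + (98) + (164) = 448
Area = |Σ|/2 = 224.
Hole:
Apply Gauss's area formula: 2A = Σ (x_i·y_{i+1} − x_{i+1}·y_i), indices taken mod 4.
Σ = (4) + (11) + (4) + (-3) = 16
Area = |Σ|/2 = 8.
Net area = 224 − 8 = 216.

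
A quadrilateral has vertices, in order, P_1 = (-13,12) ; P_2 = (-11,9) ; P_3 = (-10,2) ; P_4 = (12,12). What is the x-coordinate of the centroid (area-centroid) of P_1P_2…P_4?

-792/239

Apply Gauss's area formula. First the cross-terms c_i = x_i·y_{i+1} − x_{i+1}·y_i:
  15, 68, -144, 300  ⇒  2A = 239, A = 119.5.
Then Σ (x_i + x_{i+1})·c_i = -2376, so x̄ = -2376 / (6·119.5) = -792/239.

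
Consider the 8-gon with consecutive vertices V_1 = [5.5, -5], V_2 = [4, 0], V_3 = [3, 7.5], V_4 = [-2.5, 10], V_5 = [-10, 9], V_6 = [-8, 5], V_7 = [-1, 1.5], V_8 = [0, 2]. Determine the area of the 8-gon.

Apply the shoelace (surveyor's) formula: 2A = Σ (x_i·y_{i+1} − x_{i+1}·y_i), indices taken mod 8.
V_1→V_2: (5.5)(0) − (4)(-5) = 20
V_2→V_3: (4)(7.5) − (3)(0) = 30
V_3→V_4: (3)(10) − (-2.5)(7.5) = 48.75
V_4→V_5: (-2.5)(9) − (-10)(10) = 77.5
V_5→V_6: (-10)(5) − (-8)(9) = 22
V_6→V_7: (-8)(1.5) − (-1)(5) = -7
V_7→V_8: (-1)(2) − (0)(1.5) = -2
V_8→V_1: (0)(-5) − (5.5)(2) = -11
Σ = 178.25
Area = |Σ|/2 = 89.125.

89.125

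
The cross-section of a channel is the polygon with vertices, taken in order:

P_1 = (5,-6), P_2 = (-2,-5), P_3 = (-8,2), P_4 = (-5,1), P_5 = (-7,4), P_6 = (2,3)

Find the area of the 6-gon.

Σ = (-37) + (-44) + (2) + (-13) + (-29) + (-27) = -148
Area = |Σ|/2 = 74.

74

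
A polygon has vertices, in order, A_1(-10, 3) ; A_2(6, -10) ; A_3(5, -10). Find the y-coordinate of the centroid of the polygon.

Apply the surveyor's formula. First the cross-terms c_i = x_i·y_{i+1} − x_{i+1}·y_i:
  82, -10, -85  ⇒  2A = -13, A = -6.5.
Then Σ (y_i + y_{i+1})·c_i = 221, so ȳ = 221 / (6·(-6.5)) = -17/3.

-17/3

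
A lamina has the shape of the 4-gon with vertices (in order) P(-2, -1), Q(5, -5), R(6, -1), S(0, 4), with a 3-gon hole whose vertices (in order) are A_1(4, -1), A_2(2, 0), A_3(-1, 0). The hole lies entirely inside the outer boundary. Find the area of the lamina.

34.5

Outer boundary:
Σ = (15) + (25) + (24) + (8) = 72
Area = |Σ|/2 = 36.
Hole:
Apply Gauss's area formula: 2A = Σ (x_i·y_{i+1} − x_{i+1}·y_i), indices taken mod 3.
A_1→A_2: (4)(0) − (2)(-1) = 2
A_2→A_3: (2)(0) − (-1)(0) = 0
A_3→A_1: (-1)(-1) − (4)(0) = 1
Σ = 3
Area = |Σ|/2 = 1.5.
Net area = 36 − 1.5 = 34.5.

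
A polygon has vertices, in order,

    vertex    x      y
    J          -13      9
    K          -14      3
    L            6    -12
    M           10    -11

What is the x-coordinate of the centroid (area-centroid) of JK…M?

Apply the shoelace formula. First the cross-terms c_i = x_i·y_{i+1} − x_{i+1}·y_i:
  87, 150, 54, -53  ⇒  2A = 238, A = 119.
Then Σ (x_i + x_{i+1})·c_i = -2526, so x̄ = -2526 / (6·119) = -421/119.

-421/119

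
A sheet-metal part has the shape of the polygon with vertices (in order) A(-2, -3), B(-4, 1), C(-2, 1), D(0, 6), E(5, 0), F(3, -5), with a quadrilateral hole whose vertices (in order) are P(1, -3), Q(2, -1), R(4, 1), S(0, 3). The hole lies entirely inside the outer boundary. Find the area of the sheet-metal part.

Outer boundary:
Σ = (-14) + (-2) + (-12) + (-30) + (-25) + (-19) = -102
Area = |Σ|/2 = 51.
Hole:
Apply the shoelace (surveyor's) formula: 2A = Σ (x_i·y_{i+1} − x_{i+1}·y_i), indices taken mod 4.
Cross-terms: 5, 6, 12, -3  ⇒  Σ = 20
Area = |Σ|/2 = 10.
Net area = 51 − 10 = 41.

41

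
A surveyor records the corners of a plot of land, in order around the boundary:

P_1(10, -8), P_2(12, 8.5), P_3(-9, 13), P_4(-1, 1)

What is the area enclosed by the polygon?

207.75

Cross-terms: 181, 232.5, 4, -2  ⇒  Σ = 415.5
Area = |Σ|/2 = 207.75.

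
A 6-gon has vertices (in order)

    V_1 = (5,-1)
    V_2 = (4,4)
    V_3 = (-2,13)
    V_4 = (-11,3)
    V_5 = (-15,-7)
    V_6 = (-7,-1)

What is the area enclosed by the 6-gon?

160.5

Apply the shoelace formula: 2A = Σ (x_i·y_{i+1} − x_{i+1}·y_i), indices taken mod 6.
Σ = (24) + (60) + (137) + (122) + (-34) + (12) = 321
Area = |Σ|/2 = 160.5.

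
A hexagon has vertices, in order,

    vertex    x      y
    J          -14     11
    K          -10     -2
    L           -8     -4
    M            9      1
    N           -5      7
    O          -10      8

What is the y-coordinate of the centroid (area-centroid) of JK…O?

Apply the shoelace formula. First the cross-terms c_i = x_i·y_{i+1} − x_{i+1}·y_i:
  138, 24, 28, 68, 30, 2  ⇒  2A = 290, A = 145.
Then Σ (y_i + y_{i+1})·c_i = 2046, so ȳ = 2046 / (6·145) = 341/145.

341/145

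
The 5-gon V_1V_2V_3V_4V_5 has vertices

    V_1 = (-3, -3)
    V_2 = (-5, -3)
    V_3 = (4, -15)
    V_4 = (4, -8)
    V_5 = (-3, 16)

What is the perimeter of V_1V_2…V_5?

68

|V_1V_2| = √((-2)² + (0)²) = √4 = 2
|V_2V_3| = √((9)² + (-12)²) = √225 = 15
|V_3V_4| = √((0)² + (7)²) = √49 = 7
|V_4V_5| = √((-7)² + (24)²) = √625 = 25
|V_5V_1| = √((0)² + (-19)²) = √361 = 19
Perimeter = 2 + 15 + 7 + 25 + 19 = 68.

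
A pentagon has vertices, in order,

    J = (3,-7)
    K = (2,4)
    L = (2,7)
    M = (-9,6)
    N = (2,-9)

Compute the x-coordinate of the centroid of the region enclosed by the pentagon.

Apply the surveyor's formula. First the cross-terms c_i = x_i·y_{i+1} − x_{i+1}·y_i:
  26, 6, 75, 69, 13  ⇒  2A = 189, A = 94.5.
Then Σ (x_i + x_{i+1})·c_i = -789, so x̄ = -789 / (6·94.5) = -263/189.

-263/189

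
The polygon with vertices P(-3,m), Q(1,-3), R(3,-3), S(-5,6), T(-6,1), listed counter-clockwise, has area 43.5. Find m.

-5

Write out the shoelace sum; only the two edges meeting at P involve m:
2·Area = [((-6)·m − (-3)·1) + ((-3)·(-3) − 1·m)] + 40
       = -7·m + 52 = 87
⇒ m = -5.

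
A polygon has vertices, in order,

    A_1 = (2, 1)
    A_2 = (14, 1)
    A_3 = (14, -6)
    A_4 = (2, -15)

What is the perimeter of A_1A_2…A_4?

50

|A_1A_2| = √((12)² + (0)²) = √144 = 12
|A_2A_3| = √((0)² + (-7)²) = √49 = 7
|A_3A_4| = √((-12)² + (-9)²) = √225 = 15
|A_4A_1| = √((0)² + (16)²) = √256 = 16
Perimeter = 12 + 7 + 15 + 16 = 50.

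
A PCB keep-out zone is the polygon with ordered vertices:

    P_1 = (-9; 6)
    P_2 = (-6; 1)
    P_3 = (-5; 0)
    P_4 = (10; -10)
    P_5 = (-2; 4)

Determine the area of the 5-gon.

Apply the shoelace formula: 2A = Σ (x_i·y_{i+1} − x_{i+1}·y_i), indices taken mod 5.
Σ = (27) + (5) + (50) + (20) + (24) = 126
Area = |Σ|/2 = 63.

63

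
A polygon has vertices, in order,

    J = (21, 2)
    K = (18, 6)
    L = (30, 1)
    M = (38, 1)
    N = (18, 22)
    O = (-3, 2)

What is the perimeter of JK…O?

|JK| = √((-3)² + (4)²) = √25 = 5
|KL| = √((12)² + (-5)²) = √169 = 13
|LM| = √((8)² + (0)²) = √64 = 8
|MN| = √((-20)² + (21)²) = √841 = 29
|NO| = √((-21)² + (-20)²) = √841 = 29
|OJ| = √((24)² + (0)²) = √576 = 24
Perimeter = 5 + 13 + 8 + 29 + 29 + 24 = 108.

108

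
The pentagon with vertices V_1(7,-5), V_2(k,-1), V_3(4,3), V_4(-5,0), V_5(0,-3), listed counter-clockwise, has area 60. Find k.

9

Write out the shoelace sum; only the two edges meeting at V_2 involve k:
2·Area = [(7·(-1) − k·(-5)) + (k·3 − 4·(-1))] + 51
       = 8·k + 48 = 120
⇒ k = 9.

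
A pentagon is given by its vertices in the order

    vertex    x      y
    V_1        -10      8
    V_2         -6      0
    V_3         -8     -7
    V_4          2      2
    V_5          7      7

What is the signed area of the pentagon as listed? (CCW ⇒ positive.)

107

Cross-terms: 48, 42, -2, 0, 126  ⇒  Σ = 214
Signed area = Σ/2 = 107 (positive ⇒ counter-clockwise traversal).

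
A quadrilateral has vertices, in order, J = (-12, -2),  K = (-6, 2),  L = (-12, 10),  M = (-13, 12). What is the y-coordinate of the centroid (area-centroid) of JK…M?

80/21

Apply Gauss's area formula. First the cross-terms c_i = x_i·y_{i+1} − x_{i+1}·y_i:
  -36, -36, -14, 170  ⇒  2A = 84, A = 42.
Then Σ (y_i + y_{i+1})·c_i = 960, so ȳ = 960 / (6·42) = 80/21.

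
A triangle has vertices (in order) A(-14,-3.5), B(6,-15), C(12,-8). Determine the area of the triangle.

A→B: (-14)(-15) − (6)(-3.5) = 231
B→C: (6)(-8) − (12)(-15) = 132
C→A: (12)(-3.5) − (-14)(-8) = -154
Σ = 209
Area = |Σ|/2 = 104.5.

104.5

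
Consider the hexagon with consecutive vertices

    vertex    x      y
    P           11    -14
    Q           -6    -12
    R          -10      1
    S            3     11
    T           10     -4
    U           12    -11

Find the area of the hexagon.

343

Apply the surveyor's formula: 2A = Σ (x_i·y_{i+1} − x_{i+1}·y_i), indices taken mod 6.
Σ = (-216) + (-126) + (-113) + (-122) + (-62) + (-47) = -686
Area = |Σ|/2 = 343.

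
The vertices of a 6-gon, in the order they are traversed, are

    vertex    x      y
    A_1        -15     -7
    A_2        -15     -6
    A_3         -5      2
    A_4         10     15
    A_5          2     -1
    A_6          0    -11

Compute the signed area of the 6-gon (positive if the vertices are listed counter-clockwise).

-198.5

Apply Gauss's area formula: 2A = Σ (x_i·y_{i+1} − x_{i+1}·y_i), indices taken mod 6.
Σ = (-15) + (-60) + (-95) + (-40) + (-22) + (-165) = -397
Signed area = Σ/2 = -198.5 (negative ⇒ clockwise traversal).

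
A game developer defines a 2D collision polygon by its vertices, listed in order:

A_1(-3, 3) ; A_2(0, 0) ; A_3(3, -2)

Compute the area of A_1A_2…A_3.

1.5

Apply the shoelace formula: 2A = Σ (x_i·y_{i+1} − x_{i+1}·y_i), indices taken mod 3.
Cross-terms: 0, 0, 3  ⇒  Σ = 3
Area = |Σ|/2 = 1.5.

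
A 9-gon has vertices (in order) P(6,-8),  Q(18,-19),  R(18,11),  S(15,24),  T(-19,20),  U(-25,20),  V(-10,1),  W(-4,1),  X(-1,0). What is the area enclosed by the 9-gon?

945.5

Apply Gauss's area formula: 2A = Σ (x_i·y_{i+1} − x_{i+1}·y_i), indices taken mod 9.
Σ = (30) + (540) + (267) + (756) + (120) + (175) + (-6) + (1) + (8) = 1891
Area = |Σ|/2 = 945.5.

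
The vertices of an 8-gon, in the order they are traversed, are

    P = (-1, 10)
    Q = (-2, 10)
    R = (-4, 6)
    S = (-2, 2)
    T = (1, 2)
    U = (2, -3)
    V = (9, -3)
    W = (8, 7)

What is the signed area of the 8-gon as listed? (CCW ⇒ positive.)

Cross-terms: 10, 28, 4, -6, -7, 21, 87, 87  ⇒  Σ = 224
Signed area = Σ/2 = 112 (positive ⇒ counter-clockwise traversal).

112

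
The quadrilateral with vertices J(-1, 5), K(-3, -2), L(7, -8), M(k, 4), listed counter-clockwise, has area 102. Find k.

The doubled signed area Σ (x_i y_{i+1} − x_{i+1} y_i) is linear in k.
With k=0 it equals 87; the coefficient of k is 13 (from the two edges through M).
So 13·k + 87 = 2·102 = 204 ⇒ k = 9.

9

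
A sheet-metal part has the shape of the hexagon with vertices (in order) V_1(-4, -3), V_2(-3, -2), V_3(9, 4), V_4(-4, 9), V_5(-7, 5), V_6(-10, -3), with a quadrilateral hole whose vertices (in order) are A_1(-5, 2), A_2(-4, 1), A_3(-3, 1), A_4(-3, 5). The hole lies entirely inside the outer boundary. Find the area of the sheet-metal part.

Outer boundary:
Apply the shoelace formula: 2A = Σ (x_i·y_{i+1} − x_{i+1}·y_i), indices taken mod 6.
Cross-terms: -1, 6, 97, 43, 71, 18  ⇒  Σ = 234
Area = |Σ|/2 = 117.
Hole:
Cross-terms: 3, -1, -12, 19  ⇒  Σ = 9
Area = |Σ|/2 = 4.5.
Net area = 117 − 4.5 = 112.5.

112.5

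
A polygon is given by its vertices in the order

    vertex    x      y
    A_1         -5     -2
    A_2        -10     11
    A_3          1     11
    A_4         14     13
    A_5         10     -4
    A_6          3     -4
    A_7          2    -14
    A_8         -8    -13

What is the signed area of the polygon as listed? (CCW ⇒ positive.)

-386

Apply the shoelace formula: 2A = Σ (x_i·y_{i+1} − x_{i+1}·y_i), indices taken mod 8.
A_1→A_2: (-5)(11) − (-10)(-2) = -75
A_2→A_3: (-10)(11) − (1)(11) = -121
A_3→A_4: (1)(13) − (14)(11) = -141
A_4→A_5: (14)(-4) − (10)(13) = -186
A_5→A_6: (10)(-4) − (3)(-4) = -28
A_6→A_7: (3)(-14) − (2)(-4) = -34
A_7→A_8: (2)(-13) − (-8)(-14) = -138
A_8→A_1: (-8)(-2) − (-5)(-13) = -49
Σ = -772
Signed area = Σ/2 = -386 (negative ⇒ clockwise traversal).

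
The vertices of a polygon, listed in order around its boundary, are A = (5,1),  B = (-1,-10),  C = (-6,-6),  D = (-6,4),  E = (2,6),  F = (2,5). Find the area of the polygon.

116

A→B: (5)(-10) − (-1)(1) = -49
B→C: (-1)(-6) − (-6)(-10) = -54
C→D: (-6)(4) − (-6)(-6) = -60
D→E: (-6)(6) − (2)(4) = -44
E→F: (2)(5) − (2)(6) = -2
F→A: (2)(1) − (5)(5) = -23
Σ = -232
Area = |Σ|/2 = 116.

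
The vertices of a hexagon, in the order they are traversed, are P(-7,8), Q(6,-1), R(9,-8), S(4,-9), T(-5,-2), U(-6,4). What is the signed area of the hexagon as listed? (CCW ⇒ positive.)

-117

P→Q: (-7)(-1) − (6)(8) = -41
Q→R: (6)(-8) − (9)(-1) = -39
R→S: (9)(-9) − (4)(-8) = -49
S→T: (4)(-2) − (-5)(-9) = -53
T→U: (-5)(4) − (-6)(-2) = -32
U→P: (-6)(8) − (-7)(4) = -20
Σ = -234
Signed area = Σ/2 = -117 (negative ⇒ clockwise traversal).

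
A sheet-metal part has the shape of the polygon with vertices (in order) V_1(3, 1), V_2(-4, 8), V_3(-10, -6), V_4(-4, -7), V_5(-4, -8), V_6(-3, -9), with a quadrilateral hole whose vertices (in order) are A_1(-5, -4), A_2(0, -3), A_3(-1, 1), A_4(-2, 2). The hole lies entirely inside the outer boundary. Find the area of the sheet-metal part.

Outer boundary:
Apply Gauss's area formula: 2A = Σ (x_i·y_{i+1} − x_{i+1}·y_i), indices taken mod 6.
Σ = (28) + (104) + (46) + (4) + (12) + (24) = 218
Area = |Σ|/2 = 109.
Hole:
A_1→A_2: (-5)(-3) − (0)(-4) = 15
A_2→A_3: (0)(1) − (-1)(-3) = -3
A_3→A_4: (-1)(2) − (-2)(1) = 0
A_4→A_1: (-2)(-4) − (-5)(2) = 18
Σ = 30
Area = |Σ|/2 = 15.
Net area = 109 − 15 = 94.

94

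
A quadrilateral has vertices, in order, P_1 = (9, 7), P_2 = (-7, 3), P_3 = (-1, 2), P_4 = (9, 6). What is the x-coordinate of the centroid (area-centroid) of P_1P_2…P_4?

1.4

Apply the surveyor's formula. First the cross-terms c_i = x_i·y_{i+1} − x_{i+1}·y_i:
  76, -11, -24, 9  ⇒  2A = 50, A = 25.
Then Σ (x_i + x_{i+1})·c_i = 210, so x̄ = 210 / (6·25) = 1.4.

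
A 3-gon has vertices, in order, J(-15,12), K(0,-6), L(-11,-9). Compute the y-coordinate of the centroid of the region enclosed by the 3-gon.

-1

Apply the shoelace (surveyor's) formula. First the cross-terms c_i = x_i·y_{i+1} − x_{i+1}·y_i:
  90, -66, -267  ⇒  2A = -243, A = -121.5.
Then Σ (y_i + y_{i+1})·c_i = 729, so ȳ = 729 / (6·(-121.5)) = -1.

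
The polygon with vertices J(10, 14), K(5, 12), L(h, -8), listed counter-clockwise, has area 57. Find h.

The doubled signed area Σ (x_i y_{i+1} − x_{i+1} y_i) is linear in h.
With h=0 it equals 90; the coefficient of h is 2 (from the two edges through L).
So 2·h + 90 = 2·57 = 114 ⇒ h = 12.

12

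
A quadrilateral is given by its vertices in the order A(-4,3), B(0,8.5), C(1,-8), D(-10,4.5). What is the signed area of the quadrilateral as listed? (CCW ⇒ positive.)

-65

Cross-terms: -34, -8.5, -75.5, -12  ⇒  Σ = -130
Signed area = Σ/2 = -65 (negative ⇒ clockwise traversal).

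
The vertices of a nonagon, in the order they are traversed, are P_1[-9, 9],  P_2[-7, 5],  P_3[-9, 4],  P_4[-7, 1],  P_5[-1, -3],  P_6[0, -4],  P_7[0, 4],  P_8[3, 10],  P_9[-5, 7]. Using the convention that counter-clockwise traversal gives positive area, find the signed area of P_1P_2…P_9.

78.5

Apply the shoelace formula: 2A = Σ (x_i·y_{i+1} − x_{i+1}·y_i), indices taken mod 9.
P_1→P_2: (-9)(5) − (-7)(9) = 18
P_2→P_3: (-7)(4) − (-9)(5) = 17
P_3→P_4: (-9)(1) − (-7)(4) = 19
P_4→P_5: (-7)(-3) − (-1)(1) = 22
P_5→P_6: (-1)(-4) − (0)(-3) = 4
P_6→P_7: (0)(4) − (0)(-4) = 0
P_7→P_8: (0)(10) − (3)(4) = -12
P_8→P_9: (3)(7) − (-5)(10) = 71
P_9→P_1: (-5)(9) − (-9)(7) = 18
Σ = 157
Signed area = Σ/2 = 78.5 (positive ⇒ counter-clockwise traversal).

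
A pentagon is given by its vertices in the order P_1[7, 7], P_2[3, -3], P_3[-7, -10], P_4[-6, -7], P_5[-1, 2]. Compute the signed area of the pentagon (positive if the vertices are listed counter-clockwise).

Apply the shoelace (surveyor's) formula: 2A = Σ (x_i·y_{i+1} − x_{i+1}·y_i), indices taken mod 5.
Cross-terms: -42, -51, -11, -19, -21  ⇒  Σ = -144
Signed area = Σ/2 = -72 (negative ⇒ clockwise traversal).

-72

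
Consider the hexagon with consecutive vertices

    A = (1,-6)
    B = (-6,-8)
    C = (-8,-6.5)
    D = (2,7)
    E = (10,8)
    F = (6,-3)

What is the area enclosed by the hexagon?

Σ = (-44) + (-25) + (-43) + (-54) + (-78) + (-33) = -277
Area = |Σ|/2 = 138.5.

138.5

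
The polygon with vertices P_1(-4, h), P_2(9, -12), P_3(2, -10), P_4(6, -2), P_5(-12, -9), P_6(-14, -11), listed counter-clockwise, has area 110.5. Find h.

The doubled signed area Σ (x_i y_{i+1} − x_{i+1} y_i) is linear in h.
With h=0 it equals -78; the coefficient of h is -23 (from the two edges through P_1).
So -23·h + -78 = 2·110.5 = 221 ⇒ h = -13.

-13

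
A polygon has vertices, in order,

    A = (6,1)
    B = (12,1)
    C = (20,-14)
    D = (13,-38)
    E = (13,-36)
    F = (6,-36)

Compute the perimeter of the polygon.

|AB| = √((6)² + (0)²) = √36 = 6
|BC| = √((8)² + (-15)²) = √289 = 17
|CD| = √((-7)² + (-24)²) = √625 = 25
|DE| = √((0)² + (2)²) = √4 = 2
|EF| = √((-7)² + (0)²) = √49 = 7
|FA| = √((0)² + (37)²) = √1369 = 37
Perimeter = 6 + 17 + 25 + 2 + 7 + 37 = 94.

94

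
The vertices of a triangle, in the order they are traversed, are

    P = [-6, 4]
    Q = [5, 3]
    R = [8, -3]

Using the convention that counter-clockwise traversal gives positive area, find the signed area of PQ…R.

-31.5

Apply the surveyor's formula: 2A = Σ (x_i·y_{i+1} − x_{i+1}·y_i), indices taken mod 3.
Σ = (-38) + (-39) + (14) = -63
Signed area = Σ/2 = -31.5 (negative ⇒ clockwise traversal).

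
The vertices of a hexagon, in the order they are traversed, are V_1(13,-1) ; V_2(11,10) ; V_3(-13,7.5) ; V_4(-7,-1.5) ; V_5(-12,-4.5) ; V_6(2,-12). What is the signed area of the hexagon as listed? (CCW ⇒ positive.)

373

Apply the shoelace formula: 2A = Σ (x_i·y_{i+1} − x_{i+1}·y_i), indices taken mod 6.
Σ = (141) + (212.5) + (72) + (13.5) + (153) + (154) = 746
Signed area = Σ/2 = 373 (positive ⇒ counter-clockwise traversal).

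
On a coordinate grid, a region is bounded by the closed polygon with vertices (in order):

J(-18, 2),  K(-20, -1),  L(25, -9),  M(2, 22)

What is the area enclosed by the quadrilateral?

615.5

Σ = (58) + (205) + (568) + (400) = 1231
Area = |Σ|/2 = 615.5.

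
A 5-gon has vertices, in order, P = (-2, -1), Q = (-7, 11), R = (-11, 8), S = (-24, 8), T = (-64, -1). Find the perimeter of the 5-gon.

|PQ| = √((-5)² + (12)²) = √169 = 13
|QR| = √((-4)² + (-3)²) = √25 = 5
|RS| = √((-13)² + (0)²) = √169 = 13
|ST| = √((-40)² + (-9)²) = √1681 = 41
|TP| = √((62)² + (0)²) = √3844 = 62
Perimeter = 13 + 5 + 13 + 41 + 62 = 134.

134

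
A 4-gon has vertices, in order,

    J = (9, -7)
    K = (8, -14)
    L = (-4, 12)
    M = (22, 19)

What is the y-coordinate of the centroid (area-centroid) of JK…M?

Apply the shoelace formula. First the cross-terms c_i = x_i·y_{i+1} − x_{i+1}·y_i:
  -70, 40, -340, -325  ⇒  2A = -695, A = -347.5.
Then Σ (y_i + y_{i+1})·c_i = -13050, so ȳ = -13050 / (6·(-347.5)) = 870/139.

870/139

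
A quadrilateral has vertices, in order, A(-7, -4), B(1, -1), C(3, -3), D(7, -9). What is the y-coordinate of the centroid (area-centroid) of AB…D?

-200/43

Apply the shoelace (surveyor's) formula. First the cross-terms c_i = x_i·y_{i+1} − x_{i+1}·y_i:
  11, 0, -6, -91  ⇒  2A = -86, A = -43.
Then Σ (y_i + y_{i+1})·c_i = 1200, so ȳ = 1200 / (6·(-43)) = -200/43.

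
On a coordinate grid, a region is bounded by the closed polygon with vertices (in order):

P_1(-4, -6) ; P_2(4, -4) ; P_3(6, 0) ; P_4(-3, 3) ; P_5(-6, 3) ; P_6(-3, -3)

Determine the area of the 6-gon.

Σ = (40) + (24) + (18) + (9) + (27) + (6) = 124
Area = |Σ|/2 = 62.

62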